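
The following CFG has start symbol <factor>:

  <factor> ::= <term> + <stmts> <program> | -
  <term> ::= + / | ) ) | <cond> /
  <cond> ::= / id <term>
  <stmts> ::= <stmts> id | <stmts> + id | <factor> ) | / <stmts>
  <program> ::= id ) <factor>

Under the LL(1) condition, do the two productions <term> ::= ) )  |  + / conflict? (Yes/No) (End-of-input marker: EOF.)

No

FIRST() )) = { ) } and FIRST(+ /) = { + }.
The FIRST sets are disjoint and neither alternative is nullable — no conflict.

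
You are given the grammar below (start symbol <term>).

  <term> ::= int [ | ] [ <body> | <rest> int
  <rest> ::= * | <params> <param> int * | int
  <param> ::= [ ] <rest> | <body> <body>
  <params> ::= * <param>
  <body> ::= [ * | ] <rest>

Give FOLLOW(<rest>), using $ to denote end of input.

In <term> ::= <rest> int: add FIRST(int) = { int }.
In <param> ::= [ ] <rest>: <rest> is at the end, add FOLLOW(<param>) = { [, ], int }.
In <body> ::= ] <rest>: <rest> is at the end, add FOLLOW(<body>) = { $, [, ], int }.
Union: FOLLOW(<rest>) = { $, [, ], int }.

{ $, [, ], int }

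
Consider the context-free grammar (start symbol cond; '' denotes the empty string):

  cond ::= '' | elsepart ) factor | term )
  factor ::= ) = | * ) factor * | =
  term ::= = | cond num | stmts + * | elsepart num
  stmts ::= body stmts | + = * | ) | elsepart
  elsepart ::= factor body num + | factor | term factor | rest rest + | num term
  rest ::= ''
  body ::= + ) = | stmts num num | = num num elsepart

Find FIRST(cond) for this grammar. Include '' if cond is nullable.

cond ::= '' contributes ''.
From cond ::= elsepart ) factor: add FIRST(elsepart) = { ), *, +, =, num }.
From cond ::= term ): add FIRST(term) = { ), *, +, =, num }.
Union: FIRST(cond) = { ), *, +, =, num, '' }.

{ ), *, +, =, num, '' }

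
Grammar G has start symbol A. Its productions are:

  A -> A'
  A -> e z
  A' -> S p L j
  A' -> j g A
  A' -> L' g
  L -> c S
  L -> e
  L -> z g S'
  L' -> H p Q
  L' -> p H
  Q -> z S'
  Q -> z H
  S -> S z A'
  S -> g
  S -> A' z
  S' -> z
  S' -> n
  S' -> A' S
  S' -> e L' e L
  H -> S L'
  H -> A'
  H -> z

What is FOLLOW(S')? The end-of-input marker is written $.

{ e, g, j, p }

In L -> z g S': S' is at the end, add FOLLOW(L) = { e, g, j, p }.
In Q -> z S': S' is at the end, add FOLLOW(Q) = { e, g, p }.
Union: FOLLOW(S') = { e, g, j, p }.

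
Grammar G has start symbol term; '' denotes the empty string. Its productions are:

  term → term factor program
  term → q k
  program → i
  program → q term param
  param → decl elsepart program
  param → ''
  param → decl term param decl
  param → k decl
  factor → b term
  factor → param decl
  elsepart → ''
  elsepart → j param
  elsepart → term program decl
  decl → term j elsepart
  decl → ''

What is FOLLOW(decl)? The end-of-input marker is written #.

In param → decl elsepart program: add FIRST(elsepart program) = { i, j, q }.
In param → decl term param decl: add FIRST(term param decl) = { q }.
In param → decl term param decl: decl is at the end, add FOLLOW(param) = { #, b, i, j, k, q }.
In param → k decl: decl is at the end, add FOLLOW(param) = { #, b, i, j, k, q }.
In factor → param decl: decl is at the end, add FOLLOW(factor) = { i, q }.
In elsepart → term program decl: decl is at the end, add FOLLOW(elsepart) = { #, b, i, j, k, q }.
Union: FOLLOW(decl) = { #, b, i, j, k, q }.

{ #, b, i, j, k, q }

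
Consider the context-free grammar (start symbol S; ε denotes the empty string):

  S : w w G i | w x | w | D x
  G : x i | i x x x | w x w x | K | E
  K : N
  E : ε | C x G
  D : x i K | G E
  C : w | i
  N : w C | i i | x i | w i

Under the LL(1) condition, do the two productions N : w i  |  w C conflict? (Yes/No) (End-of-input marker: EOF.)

FIRST(w i) = { w } and FIRST(w C) = { w }.
Both contain w, so the two alternatives are not disjoint — LL(1) conflict.

Yes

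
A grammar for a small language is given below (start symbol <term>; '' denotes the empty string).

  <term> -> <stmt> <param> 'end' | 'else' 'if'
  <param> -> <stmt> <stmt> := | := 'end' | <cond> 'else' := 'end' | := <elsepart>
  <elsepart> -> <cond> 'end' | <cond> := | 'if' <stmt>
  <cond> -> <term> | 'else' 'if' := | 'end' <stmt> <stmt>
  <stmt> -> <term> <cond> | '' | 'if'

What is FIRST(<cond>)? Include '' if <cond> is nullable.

From <cond> -> <term>: add FIRST(<term>) = { 'else', 'end', 'if', := }.
<cond> -> 'else' 'if' := contributes {'else'}.
<cond> -> 'end' <stmt> <stmt> contributes {'end'}.
Union: FIRST(<cond>) = { 'else', 'end', 'if', := }.

{ 'else', 'end', 'if', := }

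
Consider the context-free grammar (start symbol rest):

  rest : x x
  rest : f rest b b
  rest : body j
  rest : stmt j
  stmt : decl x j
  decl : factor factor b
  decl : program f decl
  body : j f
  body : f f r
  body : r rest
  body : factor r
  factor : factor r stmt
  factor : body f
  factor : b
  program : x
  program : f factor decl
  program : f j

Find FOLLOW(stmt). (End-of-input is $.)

In rest : stmt j: add FIRST(j) = { j }.
In factor : factor r stmt: stmt is at the end, add FOLLOW(factor) = { b, f, j, r, x }.
Union: FOLLOW(stmt) = { b, f, j, r, x }.

{ b, f, j, r, x }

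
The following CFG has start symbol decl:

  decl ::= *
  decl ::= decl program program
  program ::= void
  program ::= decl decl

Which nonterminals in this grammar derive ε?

No nonterminal has an empty production or an RHS whose symbols are all nullable.

{ } (none)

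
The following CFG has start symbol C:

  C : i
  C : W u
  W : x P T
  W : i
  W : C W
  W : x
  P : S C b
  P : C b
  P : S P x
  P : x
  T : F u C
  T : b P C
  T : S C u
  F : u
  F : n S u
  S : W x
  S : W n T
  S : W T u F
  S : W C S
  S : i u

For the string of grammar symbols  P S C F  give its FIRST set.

{ i, x }

Add FIRST(P) = { i, x }; P is not nullable, stop.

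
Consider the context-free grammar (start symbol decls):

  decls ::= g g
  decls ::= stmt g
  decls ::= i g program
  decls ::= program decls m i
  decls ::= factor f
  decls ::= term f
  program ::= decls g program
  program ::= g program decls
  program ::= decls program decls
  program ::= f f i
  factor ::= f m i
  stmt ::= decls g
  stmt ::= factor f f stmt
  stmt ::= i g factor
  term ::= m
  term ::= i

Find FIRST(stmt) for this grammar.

From stmt ::= decls g: add FIRST(decls) = { f, g, i, m }.
From stmt ::= factor f f stmt: add FIRST(factor) = { f }.
stmt ::= i g factor contributes {i}.
Union: FIRST(stmt) = { f, g, i, m }.

{ f, g, i, m }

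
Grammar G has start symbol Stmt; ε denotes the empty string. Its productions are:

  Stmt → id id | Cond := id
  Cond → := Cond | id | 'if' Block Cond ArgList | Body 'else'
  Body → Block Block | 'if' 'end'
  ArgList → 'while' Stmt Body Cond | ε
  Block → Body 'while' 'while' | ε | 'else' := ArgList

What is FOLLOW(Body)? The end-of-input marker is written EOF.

{ 'else', 'if', 'while', :=, id }

In Cond → Body 'else': add FIRST('else') = { 'else' }.
In ArgList → 'while' Stmt Body Cond: add FIRST(Cond) = { 'else', 'if', 'while', :=, id }.
In Block → Body 'while' 'while': add FIRST('while' 'while') = { 'while' }.
Union: FOLLOW(Body) = { 'else', 'if', 'while', :=, id }.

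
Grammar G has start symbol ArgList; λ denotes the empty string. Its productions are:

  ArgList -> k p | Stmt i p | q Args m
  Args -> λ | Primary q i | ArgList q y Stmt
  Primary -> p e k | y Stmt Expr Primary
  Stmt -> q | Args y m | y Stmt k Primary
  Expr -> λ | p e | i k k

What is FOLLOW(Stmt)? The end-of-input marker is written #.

In ArgList -> Stmt i p: add FIRST(i p) = { i }.
In Args -> ArgList q y Stmt: Stmt is at the end, add FOLLOW(Args) = { m, y }.
In Primary -> y Stmt Expr Primary: add FIRST(Expr Primary) = { i, p, y }.
In Stmt -> y Stmt k Primary: add FIRST(k Primary) = { k }.
Union: FOLLOW(Stmt) = { i, k, m, p, y }.

{ i, k, m, p, y }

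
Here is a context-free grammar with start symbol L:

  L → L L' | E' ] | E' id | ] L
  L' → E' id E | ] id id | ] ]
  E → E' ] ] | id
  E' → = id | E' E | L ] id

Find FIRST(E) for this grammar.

{ =, ], id }

From E → E' ] ]: add FIRST(E') = { =, ] }.
E → id contributes {id}.
Union: FIRST(E) = { =, ], id }.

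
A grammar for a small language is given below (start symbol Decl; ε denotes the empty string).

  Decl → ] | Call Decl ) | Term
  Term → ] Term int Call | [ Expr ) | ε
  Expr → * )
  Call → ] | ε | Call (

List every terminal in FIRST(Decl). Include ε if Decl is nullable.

{ (, ), [, ], ε }

Decl → ] contributes {]}.
From Decl → Call Decl ): Call, Decl nullable, take FIRST(Call) ∪ FIRST(Decl) ∪ {)} = { (, ), [, ] }.
From Decl → Term: add FIRST(Term) = { [, ], ε } (including ε since Term is nullable).
Union: FIRST(Decl) = { (, ), [, ], ε }.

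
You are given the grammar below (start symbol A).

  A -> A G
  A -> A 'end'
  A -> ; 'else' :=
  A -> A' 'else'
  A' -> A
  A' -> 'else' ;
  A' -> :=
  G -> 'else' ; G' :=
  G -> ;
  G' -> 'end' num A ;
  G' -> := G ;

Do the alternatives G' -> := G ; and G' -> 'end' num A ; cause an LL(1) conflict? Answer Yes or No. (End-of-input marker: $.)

No

FIRST(:= G ;) = { := } and FIRST('end' num A ;) = { 'end' }.
The FIRST sets are disjoint and neither alternative is nullable — no conflict.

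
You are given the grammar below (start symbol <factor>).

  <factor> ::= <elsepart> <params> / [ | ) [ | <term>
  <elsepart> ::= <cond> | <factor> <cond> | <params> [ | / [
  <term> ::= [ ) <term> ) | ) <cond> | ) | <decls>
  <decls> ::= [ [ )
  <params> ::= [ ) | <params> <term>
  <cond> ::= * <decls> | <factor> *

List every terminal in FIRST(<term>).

{ ), [ }

<term> ::= [ ) <term> ) contributes {[}.
<term> ::= ) <cond> contributes {)}.
<term> ::= ) contributes {)}.
From <term> ::= <decls>: add FIRST(<decls>) = { [ }.
Union: FIRST(<term>) = { ), [ }.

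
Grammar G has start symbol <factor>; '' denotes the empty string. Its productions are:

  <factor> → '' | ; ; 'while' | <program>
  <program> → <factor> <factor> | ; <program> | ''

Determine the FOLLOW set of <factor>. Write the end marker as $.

<factor> is the start symbol, so $ ∈ FOLLOW(<factor>).
In <program> → <factor> <factor>: add FIRST(<factor>)\{''} = { ; }.
  Since <factor> is nullable, also add FOLLOW(<program>) = { $, ; }.
In <program> → <factor> <factor>: <factor> is at the end, add FOLLOW(<program>) = { $, ; }.
Union: FOLLOW(<factor>) = { $, ; }.

{ $, ; }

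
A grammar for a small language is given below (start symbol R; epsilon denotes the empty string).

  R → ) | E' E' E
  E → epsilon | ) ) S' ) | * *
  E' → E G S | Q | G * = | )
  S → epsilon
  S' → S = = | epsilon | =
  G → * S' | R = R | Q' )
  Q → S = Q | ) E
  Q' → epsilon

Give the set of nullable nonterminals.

{ E, Q', S, S' }

Directly nullable (have an epsilon-production): E, S, S', Q'.
No other nonterminal has a production whose RHS symbols are all nullable.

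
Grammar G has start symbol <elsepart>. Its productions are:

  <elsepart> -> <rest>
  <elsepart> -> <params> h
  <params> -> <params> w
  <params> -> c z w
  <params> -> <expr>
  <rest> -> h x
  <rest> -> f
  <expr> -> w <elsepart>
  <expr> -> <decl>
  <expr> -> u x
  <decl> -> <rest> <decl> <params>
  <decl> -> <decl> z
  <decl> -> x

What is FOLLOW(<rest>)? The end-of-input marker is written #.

In <elsepart> -> <rest>: <rest> is at the end, add FOLLOW(<elsepart>) = { #, c, f, h, u, w, x, z }.
In <decl> -> <rest> <decl> <params>: add FIRST(<decl> <params>) = { f, h, x }.
Union: FOLLOW(<rest>) = { #, c, f, h, u, w, x, z }.

{ #, c, f, h, u, w, x, z }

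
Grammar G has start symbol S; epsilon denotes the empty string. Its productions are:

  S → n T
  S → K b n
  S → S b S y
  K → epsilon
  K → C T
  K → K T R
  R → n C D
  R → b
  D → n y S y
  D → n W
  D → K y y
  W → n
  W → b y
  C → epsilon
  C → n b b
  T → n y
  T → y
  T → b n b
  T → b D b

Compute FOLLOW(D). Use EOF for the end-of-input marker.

In R → n C D: D is at the end, add FOLLOW(R) = { b, n, y }.
In T → b D b: add FIRST(b) = { b }.
Union: FOLLOW(D) = { b, n, y }.

{ b, n, y }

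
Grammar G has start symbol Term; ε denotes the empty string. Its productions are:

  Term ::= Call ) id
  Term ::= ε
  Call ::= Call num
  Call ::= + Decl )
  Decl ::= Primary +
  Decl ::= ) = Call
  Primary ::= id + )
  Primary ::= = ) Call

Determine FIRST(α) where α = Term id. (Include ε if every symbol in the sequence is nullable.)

Add FIRST(Term)\{ε} = { + }; Term is nullable, continue.
id is a terminal; add {id} and stop.

{ +, id }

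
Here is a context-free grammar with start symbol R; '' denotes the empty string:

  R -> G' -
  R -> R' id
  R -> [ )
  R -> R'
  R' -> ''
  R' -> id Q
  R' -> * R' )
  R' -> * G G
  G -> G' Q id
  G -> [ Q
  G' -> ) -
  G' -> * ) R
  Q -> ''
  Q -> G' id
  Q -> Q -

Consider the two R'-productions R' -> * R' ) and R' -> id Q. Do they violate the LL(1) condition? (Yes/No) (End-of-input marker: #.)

No

FIRST(* R' )) = { * } and FIRST(id Q) = { id }.
The FIRST sets are disjoint and neither alternative is nullable — no conflict.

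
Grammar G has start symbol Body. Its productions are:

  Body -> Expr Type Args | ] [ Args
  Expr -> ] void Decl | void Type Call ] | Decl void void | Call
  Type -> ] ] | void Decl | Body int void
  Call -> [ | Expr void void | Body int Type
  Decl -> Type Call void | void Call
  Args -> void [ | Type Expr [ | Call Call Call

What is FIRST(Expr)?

{ [, ], void }

Expr -> ] void Decl contributes {]}.
Expr -> void Type Call ] contributes {void}.
From Expr -> Decl void void: add FIRST(Decl) = { [, ], void }.
From Expr -> Call: add FIRST(Call) = { [, ], void }.
Union: FIRST(Expr) = { [, ], void }.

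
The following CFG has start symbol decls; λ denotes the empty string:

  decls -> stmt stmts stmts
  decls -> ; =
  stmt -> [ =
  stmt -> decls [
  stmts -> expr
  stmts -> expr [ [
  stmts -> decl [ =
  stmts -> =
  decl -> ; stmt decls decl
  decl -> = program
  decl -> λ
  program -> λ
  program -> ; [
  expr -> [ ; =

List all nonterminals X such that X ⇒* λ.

{ decl, program }

Directly nullable (have an λ-production): decl, program.
No other nonterminal has a production whose RHS symbols are all nullable.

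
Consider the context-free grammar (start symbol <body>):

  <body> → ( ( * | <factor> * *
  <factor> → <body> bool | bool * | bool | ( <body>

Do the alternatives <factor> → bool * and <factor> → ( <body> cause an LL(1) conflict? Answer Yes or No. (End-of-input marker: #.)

FIRST(bool *) = { bool } and FIRST(( <body>) = { ( }.
The FIRST sets are disjoint and neither alternative is nullable — no conflict.

No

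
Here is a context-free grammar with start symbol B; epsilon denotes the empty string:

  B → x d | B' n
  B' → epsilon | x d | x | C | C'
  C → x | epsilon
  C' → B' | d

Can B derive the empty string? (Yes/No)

No

Nullable nonterminals: B', C, C'.
No production of B has an RHS whose symbols are all nullable, so B is not nullable.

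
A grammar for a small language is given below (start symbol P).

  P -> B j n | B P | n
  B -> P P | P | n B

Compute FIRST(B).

From B -> P P: add FIRST(P) = { n }.
From B -> P: add FIRST(P) = { n }.
B -> n B contributes {n}.
Union: FIRST(B) = { n }.

{ n }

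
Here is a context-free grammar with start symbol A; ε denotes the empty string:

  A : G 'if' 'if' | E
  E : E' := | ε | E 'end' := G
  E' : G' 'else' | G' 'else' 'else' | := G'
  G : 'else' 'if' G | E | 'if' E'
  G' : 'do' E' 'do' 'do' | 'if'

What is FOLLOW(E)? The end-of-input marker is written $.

{ $, 'end', 'if' }

In A : E: E is at the end, add FOLLOW(A) = { $ }.
In E : E 'end' := G: add FIRST('end' := G) = { 'end' }.
In G : E: E is at the end, add FOLLOW(G) = { $, 'end', 'if' }.
Union: FOLLOW(E) = { $, 'end', 'if' }.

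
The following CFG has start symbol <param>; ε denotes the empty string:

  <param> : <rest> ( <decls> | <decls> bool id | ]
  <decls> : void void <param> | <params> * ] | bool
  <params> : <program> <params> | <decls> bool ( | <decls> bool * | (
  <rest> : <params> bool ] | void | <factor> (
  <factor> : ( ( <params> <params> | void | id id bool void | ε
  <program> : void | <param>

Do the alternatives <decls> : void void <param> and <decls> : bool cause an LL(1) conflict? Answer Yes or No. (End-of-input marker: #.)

FIRST(void void <param>) = { void } and FIRST(bool) = { bool }.
The FIRST sets are disjoint and neither alternative is nullable — no conflict.

No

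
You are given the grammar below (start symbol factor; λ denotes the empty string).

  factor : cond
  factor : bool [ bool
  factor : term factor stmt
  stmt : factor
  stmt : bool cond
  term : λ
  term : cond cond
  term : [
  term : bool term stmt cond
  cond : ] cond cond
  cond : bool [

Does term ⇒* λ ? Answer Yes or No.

Yes

term has an λ-production, so term ⇒ λ.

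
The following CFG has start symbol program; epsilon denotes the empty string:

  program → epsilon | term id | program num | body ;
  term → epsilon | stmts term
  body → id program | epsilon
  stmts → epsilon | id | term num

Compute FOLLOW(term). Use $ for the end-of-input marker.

In program → term id: add FIRST(id) = { id }.
In term → stmts term: term is at the end, add FOLLOW(term) = { id, num }.
In stmts → term num: add FIRST(num) = { num }.
Union: FOLLOW(term) = { id, num }.

{ id, num }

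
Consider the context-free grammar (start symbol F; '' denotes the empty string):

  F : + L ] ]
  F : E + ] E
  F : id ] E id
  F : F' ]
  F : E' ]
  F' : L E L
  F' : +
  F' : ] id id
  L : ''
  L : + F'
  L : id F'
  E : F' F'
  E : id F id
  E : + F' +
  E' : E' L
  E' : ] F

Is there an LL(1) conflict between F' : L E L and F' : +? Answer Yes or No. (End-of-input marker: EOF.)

FIRST(L E L) = { +, ], id } and FIRST(+) = { + }.
Both contain +, so the two alternatives are not disjoint — LL(1) conflict.

Yes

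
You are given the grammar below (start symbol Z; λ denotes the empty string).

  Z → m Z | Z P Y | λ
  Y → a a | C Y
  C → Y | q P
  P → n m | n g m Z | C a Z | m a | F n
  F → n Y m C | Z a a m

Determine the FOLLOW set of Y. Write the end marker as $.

In Z → Z P Y: Y is at the end, add FOLLOW(Z) = { $, a, m, n, q }.
In Y → C Y: Y is at the end, add FOLLOW(Y) = { $, a, m, n, q }.
In C → Y: Y is at the end, add FOLLOW(C) = { a, n, q }.
In F → n Y m C: add FIRST(m C) = { m }.
Union: FOLLOW(Y) = { $, a, m, n, q }.

{ $, a, m, n, q }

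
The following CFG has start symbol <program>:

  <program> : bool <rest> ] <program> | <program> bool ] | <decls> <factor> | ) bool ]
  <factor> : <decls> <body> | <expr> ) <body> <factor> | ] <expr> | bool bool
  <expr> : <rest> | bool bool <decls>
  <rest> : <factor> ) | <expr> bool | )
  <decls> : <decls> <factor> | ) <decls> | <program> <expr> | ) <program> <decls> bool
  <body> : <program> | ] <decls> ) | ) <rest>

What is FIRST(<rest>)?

From <rest> : <factor> ): add FIRST(<factor>) = { ), ], bool }.
From <rest> : <expr> bool: add FIRST(<expr>) = { ), ], bool }.
<rest> : ) contributes {)}.
Union: FIRST(<rest>) = { ), ], bool }.

{ ), ], bool }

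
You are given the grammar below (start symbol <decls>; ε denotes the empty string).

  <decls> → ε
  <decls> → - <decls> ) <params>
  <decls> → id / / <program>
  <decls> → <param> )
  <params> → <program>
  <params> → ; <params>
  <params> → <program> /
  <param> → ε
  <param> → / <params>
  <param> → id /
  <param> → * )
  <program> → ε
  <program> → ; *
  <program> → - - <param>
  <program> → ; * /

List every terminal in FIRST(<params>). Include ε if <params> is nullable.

From <params> → <program>: add FIRST(<program>) = { -, ;, ε } (including ε since <program> is nullable).
<params> → ; <params> contributes {;}.
From <params> → <program> /: <program> nullable, take FIRST(<program>) ∪ {/} = { -, /, ; }.
Union: FIRST(<params>) = { -, /, ;, ε }.

{ -, /, ;, ε }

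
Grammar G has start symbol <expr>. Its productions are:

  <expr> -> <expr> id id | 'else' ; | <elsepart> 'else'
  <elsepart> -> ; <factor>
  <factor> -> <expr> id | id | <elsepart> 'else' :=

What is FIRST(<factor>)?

From <factor> -> <expr> id: add FIRST(<expr>) = { 'else', ; }.
<factor> -> id contributes {id}.
From <factor> -> <elsepart> 'else' :=: add FIRST(<elsepart>) = { ; }.
Union: FIRST(<factor>) = { 'else', ;, id }.

{ 'else', ;, id }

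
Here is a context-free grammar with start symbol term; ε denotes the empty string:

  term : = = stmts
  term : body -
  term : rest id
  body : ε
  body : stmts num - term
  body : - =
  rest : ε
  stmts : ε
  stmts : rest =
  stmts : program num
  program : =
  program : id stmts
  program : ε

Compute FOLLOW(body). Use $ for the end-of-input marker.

{ - }

In term : body -: add FIRST(-) = { - }.
Union: FOLLOW(body) = { - }.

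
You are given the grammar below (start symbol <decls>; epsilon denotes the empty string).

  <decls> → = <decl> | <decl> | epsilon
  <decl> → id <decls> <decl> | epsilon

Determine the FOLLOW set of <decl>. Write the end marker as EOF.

In <decls> → = <decl>: <decl> is at the end, add FOLLOW(<decls>) = { EOF, id }.
In <decls> → <decl>: <decl> is at the end, add FOLLOW(<decls>) = { EOF, id }.
In <decl> → id <decls> <decl>: <decl> is at the end, add FOLLOW(<decl>) = { EOF, id }.
Union: FOLLOW(<decl>) = { EOF, id }.

{ EOF, id }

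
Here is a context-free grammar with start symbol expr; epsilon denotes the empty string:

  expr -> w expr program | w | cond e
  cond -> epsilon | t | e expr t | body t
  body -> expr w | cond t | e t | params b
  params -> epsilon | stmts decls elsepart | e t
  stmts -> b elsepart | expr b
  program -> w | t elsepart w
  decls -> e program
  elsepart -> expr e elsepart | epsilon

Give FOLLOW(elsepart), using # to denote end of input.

In params -> stmts decls elsepart: elsepart is at the end, add FOLLOW(params) = { b }.
In stmts -> b elsepart: elsepart is at the end, add FOLLOW(stmts) = { e }.
In program -> t elsepart w: add FIRST(w) = { w }.
In elsepart -> expr e elsepart: elsepart is at the end, add FOLLOW(elsepart) = { b, e, w }.
Union: FOLLOW(elsepart) = { b, e, w }.

{ b, e, w }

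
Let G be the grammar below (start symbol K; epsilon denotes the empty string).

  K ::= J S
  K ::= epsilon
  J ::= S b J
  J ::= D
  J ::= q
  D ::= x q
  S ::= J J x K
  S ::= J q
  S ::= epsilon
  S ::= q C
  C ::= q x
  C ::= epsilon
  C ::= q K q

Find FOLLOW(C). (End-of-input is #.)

{ #, b, q }

In S ::= q C: C is at the end, add FOLLOW(S) = { #, b, q }.
Union: FOLLOW(C) = { #, b, q }.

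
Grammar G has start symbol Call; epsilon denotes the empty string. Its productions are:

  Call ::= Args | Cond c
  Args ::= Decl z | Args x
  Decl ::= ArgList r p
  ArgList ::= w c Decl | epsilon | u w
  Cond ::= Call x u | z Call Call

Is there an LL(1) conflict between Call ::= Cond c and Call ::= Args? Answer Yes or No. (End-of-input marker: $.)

Yes

FIRST(Cond c) = { r, u, w, z } and FIRST(Args) = { r, u, w }.
Both contain r, so the two alternatives are not disjoint — LL(1) conflict.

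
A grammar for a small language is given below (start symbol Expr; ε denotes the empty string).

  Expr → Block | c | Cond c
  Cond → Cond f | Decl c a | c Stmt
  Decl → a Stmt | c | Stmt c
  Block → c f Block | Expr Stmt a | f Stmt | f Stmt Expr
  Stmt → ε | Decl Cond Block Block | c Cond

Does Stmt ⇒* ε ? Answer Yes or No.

Stmt has an ε-production, so Stmt ⇒ ε.

Yes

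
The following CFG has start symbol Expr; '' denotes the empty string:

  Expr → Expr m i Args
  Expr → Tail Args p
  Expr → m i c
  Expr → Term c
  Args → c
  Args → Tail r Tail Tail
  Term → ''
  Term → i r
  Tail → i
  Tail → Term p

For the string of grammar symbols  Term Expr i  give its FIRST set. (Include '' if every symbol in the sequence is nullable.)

Add FIRST(Term)\{''} = { i }; Term is nullable, continue.
Add FIRST(Expr) = { c, i, m, p }; Expr is not nullable, stop.

{ c, i, m, p }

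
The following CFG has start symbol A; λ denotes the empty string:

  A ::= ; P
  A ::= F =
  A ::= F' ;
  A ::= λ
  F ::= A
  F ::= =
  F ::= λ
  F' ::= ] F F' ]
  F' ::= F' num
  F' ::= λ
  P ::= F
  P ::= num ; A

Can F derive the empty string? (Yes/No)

Yes

F has an λ-production, so F ⇒ λ.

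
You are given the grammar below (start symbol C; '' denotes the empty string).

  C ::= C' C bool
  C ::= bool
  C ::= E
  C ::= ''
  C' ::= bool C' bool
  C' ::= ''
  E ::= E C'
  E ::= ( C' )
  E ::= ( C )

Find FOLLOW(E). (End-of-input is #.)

In C ::= E: E is at the end, add FOLLOW(C) = { #, ), bool }.
In E ::= E C': add FIRST(C')\{''} = { bool }.
  Since C' is nullable, also add FOLLOW(E) = { #, ), bool }.
Union: FOLLOW(E) = { #, ), bool }.

{ #, ), bool }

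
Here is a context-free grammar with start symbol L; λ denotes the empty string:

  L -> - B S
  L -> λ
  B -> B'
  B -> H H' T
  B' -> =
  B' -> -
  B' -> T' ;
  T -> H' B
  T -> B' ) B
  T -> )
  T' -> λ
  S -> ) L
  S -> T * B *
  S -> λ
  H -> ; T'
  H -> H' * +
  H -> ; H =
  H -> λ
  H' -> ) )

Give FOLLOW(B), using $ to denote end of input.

In L -> - B S: add FIRST(S)\{λ} = { ), -, ;, = }.
  Since S is nullable, also add FOLLOW(L) = { $ }.
In T -> H' B: B is at the end, add FOLLOW(T) = { $, ), *, -, ;, = }.
In T -> B' ) B: B is at the end, add FOLLOW(T) = { $, ), *, -, ;, = }.
In S -> T * B *: add FIRST(*) = { * }.
Union: FOLLOW(B) = { $, ), *, -, ;, = }.

{ $, ), *, -, ;, = }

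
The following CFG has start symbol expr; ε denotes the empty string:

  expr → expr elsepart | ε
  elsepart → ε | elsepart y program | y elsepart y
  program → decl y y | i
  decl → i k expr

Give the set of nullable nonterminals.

Directly nullable (have an ε-production): expr, elsepart.
No other nonterminal has a production whose RHS symbols are all nullable.

{ elsepart, expr }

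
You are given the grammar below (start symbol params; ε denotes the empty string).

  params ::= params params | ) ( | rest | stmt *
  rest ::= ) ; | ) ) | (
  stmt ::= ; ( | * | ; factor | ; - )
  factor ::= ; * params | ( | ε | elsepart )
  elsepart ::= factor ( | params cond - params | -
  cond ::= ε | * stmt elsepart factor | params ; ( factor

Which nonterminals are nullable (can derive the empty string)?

{ cond, factor }

Directly nullable (have an ε-production): factor, cond.
No other nonterminal has a production whose RHS symbols are all nullable.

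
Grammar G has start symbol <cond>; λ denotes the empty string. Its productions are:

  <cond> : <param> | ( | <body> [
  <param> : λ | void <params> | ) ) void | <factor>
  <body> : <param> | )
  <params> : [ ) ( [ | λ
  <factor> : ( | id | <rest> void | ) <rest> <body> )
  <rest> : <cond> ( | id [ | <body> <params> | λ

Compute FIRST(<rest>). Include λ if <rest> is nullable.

{ (, ), [, id, void, λ }

From <rest> : <cond> (: <cond> nullable, take FIRST(<cond>) ∪ {(} = { (, ), [, id, void }.
<rest> : id [ contributes {id}.
From <rest> : <body> <params>: <body>, <params> nullable, take FIRST(<body>) ∪ FIRST(<params>) = { (, ), [, id, void }; also λ since the whole RHS is nullable.
<rest> : λ contributes λ.
Union: FIRST(<rest>) = { (, ), [, id, void, λ }.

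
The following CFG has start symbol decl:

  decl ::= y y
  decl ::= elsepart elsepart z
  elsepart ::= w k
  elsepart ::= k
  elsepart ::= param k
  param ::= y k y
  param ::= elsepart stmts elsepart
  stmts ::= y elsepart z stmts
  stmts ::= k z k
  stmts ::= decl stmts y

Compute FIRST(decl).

decl ::= y y contributes {y}.
From decl ::= elsepart elsepart z: add FIRST(elsepart) = { k, w, y }.
Union: FIRST(decl) = { k, w, y }.

{ k, w, y }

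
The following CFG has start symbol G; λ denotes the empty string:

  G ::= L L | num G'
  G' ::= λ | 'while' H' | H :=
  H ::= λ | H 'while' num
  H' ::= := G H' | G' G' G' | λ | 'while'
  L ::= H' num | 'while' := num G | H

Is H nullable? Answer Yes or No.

Yes

H has an λ-production, so H ⇒ λ.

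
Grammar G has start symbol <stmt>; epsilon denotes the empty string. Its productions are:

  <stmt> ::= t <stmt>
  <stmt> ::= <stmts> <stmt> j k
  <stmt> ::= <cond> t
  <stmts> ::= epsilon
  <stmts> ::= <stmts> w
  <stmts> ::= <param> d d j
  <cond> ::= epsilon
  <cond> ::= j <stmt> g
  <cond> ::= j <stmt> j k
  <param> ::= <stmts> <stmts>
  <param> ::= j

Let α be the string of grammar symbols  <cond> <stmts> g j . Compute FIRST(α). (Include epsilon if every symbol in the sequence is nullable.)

Add FIRST(<cond>)\{epsilon} = { j }; <cond> is nullable, continue.
Add FIRST(<stmts>)\{epsilon} = { d, j, w }; <stmts> is nullable, continue.
g is a terminal; add {g} and stop.

{ d, g, j, w }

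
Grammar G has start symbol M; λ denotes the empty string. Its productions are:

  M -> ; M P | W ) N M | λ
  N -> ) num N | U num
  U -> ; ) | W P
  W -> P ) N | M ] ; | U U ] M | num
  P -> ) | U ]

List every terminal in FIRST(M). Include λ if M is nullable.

M -> ; M P contributes {;}.
From M -> W ) N M: add FIRST(W) = { ), ;, ], num }.
M -> λ contributes λ.
Union: FIRST(M) = { ), ;, ], num, λ }.

{ ), ;, ], num, λ }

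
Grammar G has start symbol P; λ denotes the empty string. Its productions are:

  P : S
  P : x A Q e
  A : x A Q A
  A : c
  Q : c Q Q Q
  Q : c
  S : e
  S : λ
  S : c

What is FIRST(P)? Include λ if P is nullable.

From P : S: add FIRST(S) = { c, e, λ } (including λ since S is nullable).
P : x A Q e contributes {x}.
Union: FIRST(P) = { c, e, x, λ }.

{ c, e, x, λ }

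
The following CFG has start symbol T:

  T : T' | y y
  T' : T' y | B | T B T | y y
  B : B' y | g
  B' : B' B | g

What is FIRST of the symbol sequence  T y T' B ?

{ g, y }

Add FIRST(T) = { g, y }; T is not nullable, stop.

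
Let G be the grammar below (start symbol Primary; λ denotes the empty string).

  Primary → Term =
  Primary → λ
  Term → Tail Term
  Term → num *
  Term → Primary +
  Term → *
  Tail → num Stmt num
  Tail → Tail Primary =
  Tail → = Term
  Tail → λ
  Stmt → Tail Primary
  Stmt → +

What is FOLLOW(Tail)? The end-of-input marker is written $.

In Term → Tail Term: add FIRST(Term) = { *, +, =, num }.
In Tail → Tail Primary =: add FIRST(Primary =) = { *, +, =, num }.
In Stmt → Tail Primary: add FIRST(Primary)\{λ} = { *, +, =, num }.
  Since Primary is nullable, also add FOLLOW(Stmt) = { num }.
Union: FOLLOW(Tail) = { *, +, =, num }.

{ *, +, =, num }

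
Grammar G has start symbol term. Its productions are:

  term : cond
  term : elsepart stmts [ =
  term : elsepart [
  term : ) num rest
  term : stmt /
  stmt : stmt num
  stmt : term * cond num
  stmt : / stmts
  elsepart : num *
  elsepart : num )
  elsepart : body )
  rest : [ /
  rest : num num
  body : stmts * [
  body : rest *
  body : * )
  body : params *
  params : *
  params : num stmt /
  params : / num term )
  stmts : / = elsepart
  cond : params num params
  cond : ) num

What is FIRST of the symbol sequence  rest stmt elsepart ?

{ [, num }

Add FIRST(rest) = { [, num }; rest is not nullable, stop.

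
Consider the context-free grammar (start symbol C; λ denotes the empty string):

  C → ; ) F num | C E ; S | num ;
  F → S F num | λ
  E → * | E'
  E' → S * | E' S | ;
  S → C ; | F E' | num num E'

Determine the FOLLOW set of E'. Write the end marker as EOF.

In E → E': E' is at the end, add FOLLOW(E) = { ; }.
In E' → E' S: add FIRST(S) = { ;, num }.
In S → F E': E' is at the end, add FOLLOW(S) = { EOF, *, ;, num }.
In S → num num E': E' is at the end, add FOLLOW(S) = { EOF, *, ;, num }.
Union: FOLLOW(E') = { EOF, *, ;, num }.

{ EOF, *, ;, num }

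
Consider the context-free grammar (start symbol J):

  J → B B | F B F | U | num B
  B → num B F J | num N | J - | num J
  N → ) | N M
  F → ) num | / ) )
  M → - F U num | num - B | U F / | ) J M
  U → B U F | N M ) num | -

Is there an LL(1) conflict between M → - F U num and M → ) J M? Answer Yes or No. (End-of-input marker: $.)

No

FIRST(- F U num) = { - } and FIRST() J M) = { ) }.
The FIRST sets are disjoint and neither alternative is nullable — no conflict.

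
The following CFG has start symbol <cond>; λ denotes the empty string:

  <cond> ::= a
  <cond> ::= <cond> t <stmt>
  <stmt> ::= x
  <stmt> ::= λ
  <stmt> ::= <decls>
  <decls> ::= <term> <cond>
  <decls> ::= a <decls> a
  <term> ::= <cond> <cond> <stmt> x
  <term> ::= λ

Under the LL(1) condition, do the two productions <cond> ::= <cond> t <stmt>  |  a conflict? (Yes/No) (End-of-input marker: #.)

Yes

FIRST(<cond> t <stmt>) = { a } and FIRST(a) = { a }.
Both contain a, so the two alternatives are not disjoint — LL(1) conflict.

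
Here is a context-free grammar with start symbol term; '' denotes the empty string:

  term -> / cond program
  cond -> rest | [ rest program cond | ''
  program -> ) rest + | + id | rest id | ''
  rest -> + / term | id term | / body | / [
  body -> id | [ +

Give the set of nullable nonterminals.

{ cond, program }

Directly nullable (have an ''-production): cond, program.
No other nonterminal has a production whose RHS symbols are all nullable.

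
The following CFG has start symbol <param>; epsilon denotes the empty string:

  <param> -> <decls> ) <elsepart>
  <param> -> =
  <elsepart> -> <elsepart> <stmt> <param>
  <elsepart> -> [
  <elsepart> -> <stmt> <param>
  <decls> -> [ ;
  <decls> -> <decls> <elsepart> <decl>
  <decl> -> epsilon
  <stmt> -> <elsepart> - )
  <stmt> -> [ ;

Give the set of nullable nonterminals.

Directly nullable (have an epsilon-production): <decl>.
No other nonterminal has a production whose RHS symbols are all nullable.

{ <decl> }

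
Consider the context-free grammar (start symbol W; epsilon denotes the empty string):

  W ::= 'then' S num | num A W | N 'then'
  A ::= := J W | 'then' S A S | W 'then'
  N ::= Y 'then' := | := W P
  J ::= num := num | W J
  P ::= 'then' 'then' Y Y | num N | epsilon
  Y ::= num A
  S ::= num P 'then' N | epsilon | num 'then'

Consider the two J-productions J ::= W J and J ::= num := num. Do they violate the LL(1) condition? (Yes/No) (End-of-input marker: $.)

FIRST(W J) = { 'then', :=, num } and FIRST(num := num) = { num }.
Both contain num, so the two alternatives are not disjoint — LL(1) conflict.

Yes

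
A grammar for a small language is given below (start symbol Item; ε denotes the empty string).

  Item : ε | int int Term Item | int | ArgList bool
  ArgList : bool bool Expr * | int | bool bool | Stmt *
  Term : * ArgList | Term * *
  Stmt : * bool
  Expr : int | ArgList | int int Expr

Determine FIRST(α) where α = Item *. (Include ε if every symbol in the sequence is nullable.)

{ *, bool, int }

Add FIRST(Item)\{ε} = { *, bool, int }; Item is nullable, continue.
* is a terminal; add {*} and stop.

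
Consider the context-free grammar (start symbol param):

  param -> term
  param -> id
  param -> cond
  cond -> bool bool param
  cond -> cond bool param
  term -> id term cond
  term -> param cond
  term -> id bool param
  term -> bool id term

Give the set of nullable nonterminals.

{ } (none)

No nonterminal has an empty production or an RHS whose symbols are all nullable.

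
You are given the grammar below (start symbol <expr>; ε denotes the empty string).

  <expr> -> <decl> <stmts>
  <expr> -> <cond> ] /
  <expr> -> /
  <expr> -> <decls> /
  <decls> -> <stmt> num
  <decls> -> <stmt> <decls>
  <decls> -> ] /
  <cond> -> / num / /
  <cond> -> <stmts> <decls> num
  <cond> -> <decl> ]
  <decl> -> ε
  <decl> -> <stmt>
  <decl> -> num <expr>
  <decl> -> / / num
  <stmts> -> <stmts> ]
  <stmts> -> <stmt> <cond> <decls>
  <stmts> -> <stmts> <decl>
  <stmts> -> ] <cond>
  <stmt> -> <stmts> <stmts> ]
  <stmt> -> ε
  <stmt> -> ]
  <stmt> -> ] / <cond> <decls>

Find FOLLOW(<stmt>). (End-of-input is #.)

{ #, /, ], num }

In <decls> -> <stmt> num: add FIRST(num) = { num }.
In <decls> -> <stmt> <decls>: add FIRST(<decls>) = { /, ], num }.
In <decl> -> <stmt>: <stmt> is at the end, add FOLLOW(<decl>) = { #, /, ], num }.
In <stmts> -> <stmt> <cond> <decls>: add FIRST(<cond> <decls>) = { /, ], num }.
Union: FOLLOW(<stmt>) = { #, /, ], num }.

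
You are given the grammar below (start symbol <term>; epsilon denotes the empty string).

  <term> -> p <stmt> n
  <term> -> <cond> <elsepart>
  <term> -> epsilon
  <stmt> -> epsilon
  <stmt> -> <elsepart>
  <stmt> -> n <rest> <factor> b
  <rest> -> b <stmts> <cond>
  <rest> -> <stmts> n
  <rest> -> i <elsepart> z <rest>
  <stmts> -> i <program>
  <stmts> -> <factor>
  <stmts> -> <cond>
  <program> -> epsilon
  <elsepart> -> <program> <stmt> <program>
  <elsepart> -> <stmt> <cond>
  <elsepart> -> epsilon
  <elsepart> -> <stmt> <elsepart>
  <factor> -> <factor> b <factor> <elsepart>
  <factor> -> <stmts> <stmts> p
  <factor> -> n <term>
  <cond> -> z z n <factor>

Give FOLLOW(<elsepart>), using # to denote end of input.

{ #, b, i, n, p, z }

In <term> -> <cond> <elsepart>: <elsepart> is at the end, add FOLLOW(<term>) = { #, b, i, n, p, z }.
In <stmt> -> <elsepart>: <elsepart> is at the end, add FOLLOW(<stmt>) = { #, b, i, n, p, z }.
In <rest> -> i <elsepart> z <rest>: add FIRST(z <rest>) = { z }.
In <elsepart> -> <stmt> <elsepart>: <elsepart> is at the end, add FOLLOW(<elsepart>) = { #, b, i, n, p, z }.
In <factor> -> <factor> b <factor> <elsepart>: <elsepart> is at the end, add FOLLOW(<factor>) = { #, b, i, n, p, z }.
Union: FOLLOW(<elsepart>) = { #, b, i, n, p, z }.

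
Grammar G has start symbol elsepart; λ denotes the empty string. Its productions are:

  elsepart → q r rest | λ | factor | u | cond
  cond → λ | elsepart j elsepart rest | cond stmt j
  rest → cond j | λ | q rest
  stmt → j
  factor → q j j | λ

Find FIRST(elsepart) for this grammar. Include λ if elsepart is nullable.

elsepart → q r rest contributes {q}.
elsepart → λ contributes λ.
From elsepart → factor: add FIRST(factor) = { q, λ } (including λ since factor is nullable).
elsepart → u contributes {u}.
From elsepart → cond: add FIRST(cond) = { j, q, u, λ } (including λ since cond is nullable).
Union: FIRST(elsepart) = { j, q, u, λ }.

{ j, q, u, λ }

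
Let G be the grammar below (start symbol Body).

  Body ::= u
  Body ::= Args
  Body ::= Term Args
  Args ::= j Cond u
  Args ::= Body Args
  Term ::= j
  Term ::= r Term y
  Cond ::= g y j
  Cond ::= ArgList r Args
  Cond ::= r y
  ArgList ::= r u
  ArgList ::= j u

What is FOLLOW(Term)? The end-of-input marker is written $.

{ j, r, u, y }

In Body ::= Term Args: add FIRST(Args) = { j, r, u }.
In Term ::= r Term y: add FIRST(y) = { y }.
Union: FOLLOW(Term) = { j, r, u, y }.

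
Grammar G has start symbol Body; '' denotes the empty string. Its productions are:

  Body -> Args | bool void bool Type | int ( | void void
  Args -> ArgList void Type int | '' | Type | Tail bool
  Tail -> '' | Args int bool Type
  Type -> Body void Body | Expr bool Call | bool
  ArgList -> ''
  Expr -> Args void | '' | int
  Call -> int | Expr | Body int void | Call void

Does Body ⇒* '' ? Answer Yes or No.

Yes

Body -> Args and each of Args is nullable, so Body ⇒* ''.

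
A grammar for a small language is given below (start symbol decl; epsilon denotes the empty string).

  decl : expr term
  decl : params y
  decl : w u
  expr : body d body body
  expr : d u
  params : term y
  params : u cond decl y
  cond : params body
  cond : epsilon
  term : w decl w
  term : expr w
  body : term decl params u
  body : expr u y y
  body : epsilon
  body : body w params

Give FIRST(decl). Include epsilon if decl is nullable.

From decl : expr term: add FIRST(expr) = { d, w }.
From decl : params y: add FIRST(params) = { d, u, w }.
decl : w u contributes {w}.
Union: FIRST(decl) = { d, u, w }.

{ d, u, w }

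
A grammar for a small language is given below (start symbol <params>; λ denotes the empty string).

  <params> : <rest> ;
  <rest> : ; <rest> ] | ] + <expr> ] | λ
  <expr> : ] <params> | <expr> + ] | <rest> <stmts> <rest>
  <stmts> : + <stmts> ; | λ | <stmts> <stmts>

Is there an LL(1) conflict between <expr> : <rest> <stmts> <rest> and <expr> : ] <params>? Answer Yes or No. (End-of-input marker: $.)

Yes

FIRST(<rest> <stmts> <rest>) = { +, ;, ], λ } and FIRST(] <params>) = { ] }.
Both contain ], so the two alternatives are not disjoint — LL(1) conflict.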